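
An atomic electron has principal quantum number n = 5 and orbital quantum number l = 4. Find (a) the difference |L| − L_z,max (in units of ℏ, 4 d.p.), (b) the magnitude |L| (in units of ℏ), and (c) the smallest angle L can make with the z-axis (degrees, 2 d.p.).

|L| − L_z,max = (2√5 − 4)ℏ ≈ 0.4721ℏ.
|L| = ℏ√(4·5) = 2√5 ℏ ≈ 4.472ℏ.
cos θ_min = 4/√20, so θ_min ≈ 26.57°.

|L|−L_z,max ≈ 0.4721ℏ; |L| = 2√5 ℏ ≈ 4.472ℏ; θ_min ≈ 26.57°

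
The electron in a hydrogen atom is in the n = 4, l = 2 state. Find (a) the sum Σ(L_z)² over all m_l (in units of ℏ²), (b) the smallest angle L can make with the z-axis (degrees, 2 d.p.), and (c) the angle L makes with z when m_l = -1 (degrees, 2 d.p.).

Σ m_l² = 10, so Σ(L_z)² = 10 ℏ².
cos θ_min = 2/√6, so θ_min ≈ 35.26°.
For m_l = -1: cos θ = -1/√6, θ ≈ 114.09°.

Σ(L_z)² = 10 ℏ²; θ_min ≈ 35.26°; θ(m_l=-1) ≈ 114.09°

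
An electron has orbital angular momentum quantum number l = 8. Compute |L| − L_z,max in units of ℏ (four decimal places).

|L| − L_z,max ≈ 0.4853ℏ

|L| = 6√2 ℏ ≈ 8.4853ℏ, while L_z,max = lℏ = 8ℏ.
The difference is (6√2 − 8)ℏ ≈ 0.4853ℏ.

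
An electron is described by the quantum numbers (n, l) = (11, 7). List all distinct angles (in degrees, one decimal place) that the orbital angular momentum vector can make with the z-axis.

θ ∈ {20.7°, 36.7°, 48.1°, 57.7°, 66.4°, 74.5°, 82.3°, 90.0°, 97.7°, 105.5°, 113.6°, 122.3°, 131.9°, 143.3°, 159.3°}

|L| = ℏ√(l(l+1)) = 2√14 ℏ.
cos θ = m_l/√56 for each m_l ∈ {-7, -6, -5, -4, -3, -2, -1, 0, 1, 2, 3, 4, 5, 6, 7}.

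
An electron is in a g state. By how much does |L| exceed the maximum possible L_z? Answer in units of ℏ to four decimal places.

|L| − L_z,max ≈ 0.4721ℏ

A g state has l = 4.
|L| = 2√5 ℏ ≈ 4.4721ℏ, while L_z,max = lℏ = 4ℏ.
The difference is (2√5 − 4)ℏ ≈ 0.4721ℏ.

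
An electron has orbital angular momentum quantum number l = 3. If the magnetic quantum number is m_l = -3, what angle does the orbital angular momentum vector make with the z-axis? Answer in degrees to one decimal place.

θ ≈ 150.0°

|L| = ℏ√(l(l+1)) = 2√3 ℏ.
L_z = m_l ℏ = −3ℏ.
cos θ = L_z/|L| = -3/√12, so θ ≈ 150.0°.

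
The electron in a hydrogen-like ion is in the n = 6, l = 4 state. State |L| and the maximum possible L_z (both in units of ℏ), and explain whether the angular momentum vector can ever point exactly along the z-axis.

|L| = 2√5 ℏ ≈ 4.4721ℏ, while L_z,max = lℏ = 4ℏ.
Since |L| > L_z,max, the vector can never point exactly along z; the closest it comes is θ_min = arccos(4/√20) ≈ 26.6°.

No: L_z,max = 4ℏ < |L| = 2√5 ℏ ≈ 4.472ℏ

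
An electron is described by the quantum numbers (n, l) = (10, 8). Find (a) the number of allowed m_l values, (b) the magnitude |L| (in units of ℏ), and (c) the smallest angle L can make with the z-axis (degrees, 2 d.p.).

There are 2l+1 = 17 values of m_l.
|L| = ℏ√(8·9) = 6√2 ℏ ≈ 8.485ℏ.
cos θ_min = 8/√72, so θ_min ≈ 19.47°.

17 values; |L| = 6√2 ℏ ≈ 8.485ℏ; θ_min ≈ 19.47°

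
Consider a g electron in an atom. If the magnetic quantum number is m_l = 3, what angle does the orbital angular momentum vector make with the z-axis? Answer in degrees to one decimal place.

θ ≈ 47.9°

A g state has l = 4.
|L| = ℏ√(l(l+1)) = 2√5 ℏ.
L_z = m_l ℏ = 3ℏ.
cos θ = L_z/|L| = 3/√20, so θ ≈ 47.9°.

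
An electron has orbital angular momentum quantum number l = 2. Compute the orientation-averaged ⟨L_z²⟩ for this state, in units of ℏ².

The allowed m_l values are -2, -1, 0, 1, 2.
Average of L_z² over 5 states: 10/5 ℏ² = 2 ℏ².

⟨L_z²⟩ = 2 ℏ²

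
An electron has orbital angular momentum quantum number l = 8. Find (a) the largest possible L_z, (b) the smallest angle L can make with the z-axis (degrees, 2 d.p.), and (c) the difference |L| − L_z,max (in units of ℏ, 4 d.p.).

L_z,max = lℏ = 8ℏ.
cos θ_min = 8/√72, so θ_min ≈ 19.47°.
|L| − L_z,max = (6√2 − 8)ℏ ≈ 0.4853ℏ.

L_z,max = 8ℏ; θ_min ≈ 19.47°; |L|−L_z,max ≈ 0.4853ℏ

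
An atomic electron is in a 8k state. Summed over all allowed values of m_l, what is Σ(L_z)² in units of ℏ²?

Σ(L_z)² = 280 ℏ²

For 8k, l = 7.
m_l ∈ {-7, -6, -5, -4, -3, -2, -1, 0, 1, 2, 3, 4, 5, 6, 7}.
Summing m² from −7 to 7: Σ m_l² = 280.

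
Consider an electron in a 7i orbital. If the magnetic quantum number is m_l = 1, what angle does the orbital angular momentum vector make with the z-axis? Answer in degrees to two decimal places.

θ ≈ 81.12°

The 7i subshell has l = 6.
|L| = ℏ√(l(l+1)) = √42 ℏ.
L_z = m_l ℏ = 1ℏ.
cos θ = L_z/|L| = 1/√42, so θ ≈ 81.12°.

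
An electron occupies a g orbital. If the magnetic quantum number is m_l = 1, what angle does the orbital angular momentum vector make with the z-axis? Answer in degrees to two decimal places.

For a g orbital, l = 4.
|L| = ℏ√(l(l+1)) = 2√5 ℏ.
L_z = m_l ℏ = 1ℏ.
cos θ = L_z/|L| = 1/√20, so θ ≈ 77.08°.

θ ≈ 77.08°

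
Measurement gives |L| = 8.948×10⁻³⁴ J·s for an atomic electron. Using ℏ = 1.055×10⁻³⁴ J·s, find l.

l = 8

|L|/ℏ = (8.948×10⁻³⁴)/(1.055×10⁻³⁴) ≈ 8.482.
(|L|/ℏ)² = l(l+1) ≈ 71.94 ⇒ l = 8.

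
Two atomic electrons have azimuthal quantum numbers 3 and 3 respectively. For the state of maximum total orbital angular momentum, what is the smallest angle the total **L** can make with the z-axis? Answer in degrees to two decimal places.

Angular momentum addition gives L = |l₁ − l₂|, …, l₁ + l₂.
L ∈ {0, 1, 2, 3, 4, 5, 6}.
The maximum is L = 6, with |L_tot| = ℏ√(6·7) = √42 ℏ.
The minimum angle with z is arccos(6/√42) ≈ 22.21°.

θ_min ≈ 22.21°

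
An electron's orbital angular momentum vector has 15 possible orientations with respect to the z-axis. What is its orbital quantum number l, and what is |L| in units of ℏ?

2l + 1 = 15 ⇒ l = 7.
|L| = ℏ√(l(l+1)) = ℏ√(7·8) = 2√14 ℏ.

l = 7, |L| = 2√14 ℏ ≈ 7.483ℏ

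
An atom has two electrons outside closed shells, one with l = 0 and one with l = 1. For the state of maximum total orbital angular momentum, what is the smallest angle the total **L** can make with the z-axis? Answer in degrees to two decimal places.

θ_min ≈ 45.00°

L runs from |0 − 1| = 1 to 0 + 1 = 1.
Allowed values: L = 1.
The maximum is L = 1, with |L_tot| = ℏ√(1·2) = √2 ℏ.
The minimum angle with z is arccos(1/√2) ≈ 45.00°.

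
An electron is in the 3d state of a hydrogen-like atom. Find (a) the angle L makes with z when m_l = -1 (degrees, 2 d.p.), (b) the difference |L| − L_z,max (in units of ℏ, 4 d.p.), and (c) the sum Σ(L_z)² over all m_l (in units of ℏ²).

θ(m_l=-1) ≈ 114.09°; |L|−L_z,max ≈ 0.4495ℏ; Σ(L_z)² = 10 ℏ²

3d means n = 3, l = 2.
For m_l = -1: cos θ = -1/√6, θ ≈ 114.09°.
|L| − L_z,max = (√6 − 2)ℏ ≈ 0.4495ℏ.
Σ m_l² = 10, so Σ(L_z)² = 10 ℏ².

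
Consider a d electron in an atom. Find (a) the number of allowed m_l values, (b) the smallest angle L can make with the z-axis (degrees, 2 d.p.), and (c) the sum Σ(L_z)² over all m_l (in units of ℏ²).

A d state has l = 2.
There are 2l+1 = 5 values of m_l.
cos θ_min = 2/√6, so θ_min ≈ 35.26°.
Σ m_l² = 10, so Σ(L_z)² = 10 ℏ².

5 values; θ_min ≈ 35.26°; Σ(L_z)² = 10 ℏ²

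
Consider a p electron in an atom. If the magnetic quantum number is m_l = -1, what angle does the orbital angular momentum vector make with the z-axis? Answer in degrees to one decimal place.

A p state has l = 1.
|L|² = l(l+1)ℏ² = 2ℏ², so |L| = √2 ℏ.
L_z = m_l ℏ = −1ℏ.
cos θ = L_z/|L| = -1/√2, so θ ≈ 135.0°.

θ ≈ 135.0°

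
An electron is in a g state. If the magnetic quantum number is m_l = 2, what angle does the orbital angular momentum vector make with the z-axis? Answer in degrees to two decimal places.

The letter g corresponds to l = 4.
|L| = √(l(l+1)) ℏ = 2√5 ℏ.
L_z = m_l ℏ = 2ℏ.
cos θ = L_z/|L| = 2/√20, so θ ≈ 63.43°.

θ ≈ 63.43°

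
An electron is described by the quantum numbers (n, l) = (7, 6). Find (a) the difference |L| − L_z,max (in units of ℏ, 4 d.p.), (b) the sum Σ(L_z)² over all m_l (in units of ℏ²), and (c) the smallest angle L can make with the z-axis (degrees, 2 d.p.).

|L|−L_z,max ≈ 0.4807ℏ; Σ(L_z)² = 182 ℏ²; θ_min ≈ 22.21°

|L| − L_z,max = (√42 − 6)ℏ ≈ 0.4807ℏ.
Σ m_l² = 182, so Σ(L_z)² = 182 ℏ².
cos θ_min = 6/√42, so θ_min ≈ 22.21°.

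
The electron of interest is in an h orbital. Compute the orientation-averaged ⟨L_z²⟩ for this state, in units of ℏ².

The letter h corresponds to l = 5.
m_l runs from −5 to 5, i.e. {-5, -4, -3, -2, -1, 0, 1, 2, 3, 4, 5}.
⟨L_z²⟩ = ℏ²·l(l+1)/3 = 10ℏ².

⟨L_z²⟩ = 10 ℏ²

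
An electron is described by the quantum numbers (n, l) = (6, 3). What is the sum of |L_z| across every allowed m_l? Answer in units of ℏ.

The allowed m_l values are -3, -2, -1, 0, 1, 2, 3.
Σ|m_l| = l(l+1) = 12.

Σ|L_z| = 12 ℏ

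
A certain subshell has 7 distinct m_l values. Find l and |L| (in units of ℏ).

2l + 1 = 7 ⇒ l = 3.
|L| = ℏ√(l(l+1)) = ℏ√(3·4) = 2√3 ℏ.

l = 3, |L| = 2√3 ℏ ≈ 3.464ℏ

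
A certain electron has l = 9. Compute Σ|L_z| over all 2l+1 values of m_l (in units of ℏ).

Σ|L_z| = 90 ℏ

m_l runs from −9 to 9, i.e. {-9, -8, -7, -6, -5, -4, -3, -2, -1, 0, 1, 2, 3, 4, 5, 6, 7, 8, 9}.
Σ|m_l| = l(l+1) = 90.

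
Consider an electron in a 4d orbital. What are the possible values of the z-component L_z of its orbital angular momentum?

4d means n = 4, l = 2.
L_z = m_l ℏ with m_l ranging from −l to +l in integer steps.
For l = 2: m_l ∈ {-2, -1, 0, 1, 2}.

L_z ∈ {−2ℏ, −ℏ, 0, ℏ, 2ℏ}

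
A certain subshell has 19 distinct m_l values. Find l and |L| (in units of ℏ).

l = 9, |L| = 3√10 ℏ ≈ 9.487ℏ

2l + 1 = 19 ⇒ l = 9.
|L| = ℏ√(l(l+1)) = ℏ√(9·10) = 3√10 ℏ.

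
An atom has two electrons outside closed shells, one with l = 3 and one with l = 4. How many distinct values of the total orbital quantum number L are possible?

The total orbital quantum number L ranges from |l₁ − l₂| to l₁ + l₂ in integer steps.
So L can be 1, 2, 3, 4, 5, 6, 7.
That is 7 values.

7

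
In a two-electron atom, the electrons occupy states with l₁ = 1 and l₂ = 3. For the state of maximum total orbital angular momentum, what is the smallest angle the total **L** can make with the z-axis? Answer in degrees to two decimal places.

L runs from |1 − 3| = 2 to 1 + 3 = 4.
Allowed values: L = 2, 3, 4.
The maximum is L = 4, with |L_tot| = ℏ√(4·5) = 2√5 ℏ.
The minimum angle with z is arccos(4/√20) ≈ 26.57°.

θ_min ≈ 26.57°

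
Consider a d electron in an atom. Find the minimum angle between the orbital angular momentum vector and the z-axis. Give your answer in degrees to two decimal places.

For a d orbital, l = 2.
|L| = √(l(l+1)) ℏ = √6 ℏ.
The smallest angle corresponds to the largest L_z, i.e. m_l = l = 2, giving L_z = 2ℏ.
cos θ_min = 2/√6, so θ_min ≈ 35.26°.

θ_min ≈ 35.26°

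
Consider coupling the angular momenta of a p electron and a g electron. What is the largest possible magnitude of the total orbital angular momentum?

By the triangle rule, |l₁ − l₂| ≤ L ≤ l₁ + l₂.
So L can be 3, 4, 5.
The largest magnitude corresponds to L = 5: |L_tot| = ℏ√(5·6) = √30 ℏ.

|L_tot|_max = √30 ℏ ≈ 5.477ℏ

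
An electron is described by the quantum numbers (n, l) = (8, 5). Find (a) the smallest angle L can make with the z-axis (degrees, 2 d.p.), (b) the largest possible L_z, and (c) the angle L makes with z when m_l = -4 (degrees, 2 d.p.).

θ_min ≈ 24.09°; L_z,max = 5ℏ; θ(m_l=-4) ≈ 136.91°

cos θ_min = 5/√30, so θ_min ≈ 24.09°.
L_z,max = lℏ = 5ℏ.
For m_l = -4: cos θ = -4/√30, θ ≈ 136.91°.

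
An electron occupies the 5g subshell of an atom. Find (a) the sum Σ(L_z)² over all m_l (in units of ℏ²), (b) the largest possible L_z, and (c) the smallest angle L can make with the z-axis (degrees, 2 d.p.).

5g means n = 5, l = 4.
Σ m_l² = 60, so Σ(L_z)² = 60 ℏ².
L_z,max = lℏ = 4ℏ.
cos θ_min = 4/√20, so θ_min ≈ 26.57°.

Σ(L_z)² = 60 ℏ²; L_z,max = 4ℏ; θ_min ≈ 26.57°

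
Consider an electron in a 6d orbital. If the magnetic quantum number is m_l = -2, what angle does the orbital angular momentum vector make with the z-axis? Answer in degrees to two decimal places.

The 6d subshell has l = 2.
|L| = √(l(l+1)) ℏ = √6 ℏ.
L_z = m_l ℏ = −2ℏ.
cos θ = L_z/|L| = -2/√6, so θ ≈ 144.74°.

θ ≈ 144.74°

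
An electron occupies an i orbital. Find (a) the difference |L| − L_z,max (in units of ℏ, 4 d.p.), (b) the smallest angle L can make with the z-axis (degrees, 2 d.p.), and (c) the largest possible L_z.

The letter i corresponds to l = 6.
|L| − L_z,max = (√42 − 6)ℏ ≈ 0.4807ℏ.
cos θ_min = 6/√42, so θ_min ≈ 22.21°.
L_z,max = lℏ = 6ℏ.

|L|−L_z,max ≈ 0.4807ℏ; θ_min ≈ 22.21°; L_z,max = 6ℏ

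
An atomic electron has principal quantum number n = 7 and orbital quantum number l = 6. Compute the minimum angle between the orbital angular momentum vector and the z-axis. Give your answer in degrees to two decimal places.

|L| = √(l(l+1)) ℏ = √42 ℏ.
The smallest angle corresponds to the largest L_z, i.e. m_l = l = 6, giving L_z = 6ℏ.
cos θ_min = 6/√42, so θ_min ≈ 22.21°.

θ_min ≈ 22.21°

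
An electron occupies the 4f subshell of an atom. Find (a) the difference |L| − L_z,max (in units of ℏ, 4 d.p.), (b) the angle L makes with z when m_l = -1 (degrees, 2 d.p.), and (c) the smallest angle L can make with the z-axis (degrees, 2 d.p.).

|L|−L_z,max ≈ 0.4641ℏ; θ(m_l=-1) ≈ 106.78°; θ_min ≈ 30.00°

For 4f, l = 3.
|L| − L_z,max = (2√3 − 3)ℏ ≈ 0.4641ℏ.
For m_l = -1: cos θ = -1/√12, θ ≈ 106.78°.
cos θ_min = 3/√12, so θ_min ≈ 30.00°.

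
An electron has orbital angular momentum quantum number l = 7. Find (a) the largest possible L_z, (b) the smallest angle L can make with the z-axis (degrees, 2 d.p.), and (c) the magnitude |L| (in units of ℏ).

L_z,max = lℏ = 7ℏ.
cos θ_min = 7/√56, so θ_min ≈ 20.70°.
|L| = ℏ√(7·8) = 2√14 ℏ ≈ 7.483ℏ.

L_z,max = 7ℏ; θ_min ≈ 20.70°; |L| = 2√14 ℏ ≈ 7.483ℏ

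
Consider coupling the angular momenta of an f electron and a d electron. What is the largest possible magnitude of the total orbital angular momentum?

The total orbital quantum number L ranges from |l₁ − l₂| to l₁ + l₂ in integer steps.
So L can be 1, 2, 3, 4, 5.
The largest magnitude corresponds to L = 5: |L_tot| = ℏ√(5·6) = √30 ℏ.

|L_tot|_max = √30 ℏ ≈ 5.477ℏ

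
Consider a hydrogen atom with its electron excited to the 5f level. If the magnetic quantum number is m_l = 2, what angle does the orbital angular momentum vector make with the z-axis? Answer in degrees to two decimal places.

θ ≈ 54.74°

The 5f level has l = 3.
|L| = ℏ√(l(l+1)) = 2√3 ℏ.
L_z = m_l ℏ = 2ℏ.
cos θ = L_z/|L| = 2/√12, so θ ≈ 54.74°.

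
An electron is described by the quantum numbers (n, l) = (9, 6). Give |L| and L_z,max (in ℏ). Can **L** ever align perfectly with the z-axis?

No: L_z,max = 6ℏ < |L| = √42 ℏ ≈ 6.481ℏ

|L| = √42 ℏ ≈ 6.4807ℏ, while L_z,max = lℏ = 6ℏ.
Since |L| > L_z,max, the vector can never point exactly along z; the closest it comes is θ_min = arccos(6/√42) ≈ 22.2°.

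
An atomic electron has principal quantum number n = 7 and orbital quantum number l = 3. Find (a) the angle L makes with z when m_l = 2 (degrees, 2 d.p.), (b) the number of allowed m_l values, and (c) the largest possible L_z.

θ(m_l=2) ≈ 54.74°; 7 values; L_z,max = 3ℏ

For m_l = 2: cos θ = 2/√12, θ ≈ 54.74°.
There are 2l+1 = 7 values of m_l.
L_z,max = lℏ = 3ℏ.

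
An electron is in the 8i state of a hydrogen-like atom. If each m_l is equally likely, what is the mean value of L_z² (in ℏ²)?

The 8i subshell has l = 6.
m_l runs from −6 to 6, i.e. {-6, -5, -4, -3, -2, -1, 0, 1, 2, 3, 4, 5, 6}.
⟨L_z²⟩ = ℏ²·l(l+1)/3 = 14ℏ².

⟨L_z²⟩ = 14 ℏ²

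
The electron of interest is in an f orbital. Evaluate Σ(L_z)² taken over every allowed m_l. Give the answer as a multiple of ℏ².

Σ(L_z)² = 28 ℏ²

The letter f corresponds to l = 3.
m_l runs from −3 to 3, i.e. {-3, -2, -1, 0, 1, 2, 3}.
Σ m_l² = l(l+1)(2l+1)/3 = 3·4·7/3 = 28.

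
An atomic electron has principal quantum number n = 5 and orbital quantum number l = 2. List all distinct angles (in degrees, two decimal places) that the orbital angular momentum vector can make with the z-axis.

|L| = √(l(l+1)) ℏ = √6 ℏ.
cos θ = m_l/√6 for each m_l ∈ {-2, -1, 0, 1, 2}.

θ ∈ {35.26°, 65.91°, 90.00°, 114.09°, 144.74°}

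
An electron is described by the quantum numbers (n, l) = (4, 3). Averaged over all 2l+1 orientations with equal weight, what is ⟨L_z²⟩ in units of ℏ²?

The allowed m_l values are -3, -2, -1, 0, 1, 2, 3.
⟨L_z²⟩ = ℏ²·(Σ m_l²)/(2l+1) = ℏ²·28/7 = 4ℏ².

⟨L_z²⟩ = 4 ℏ²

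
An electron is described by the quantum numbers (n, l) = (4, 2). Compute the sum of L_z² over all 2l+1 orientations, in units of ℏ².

Σ(L_z)² = 10 ℏ²

m_l ∈ {-2, -1, 0, 1, 2}.
Σ m_l² = l(l+1)(2l+1)/3 = 2·3·5/3 = 10.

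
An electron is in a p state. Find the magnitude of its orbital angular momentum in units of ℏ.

|L| = √2 ℏ ≈ 1.414ℏ

The letter p corresponds to l = 1.
|L| = ℏ√(l(l+1)) = ℏ√(1·2) = √2 ℏ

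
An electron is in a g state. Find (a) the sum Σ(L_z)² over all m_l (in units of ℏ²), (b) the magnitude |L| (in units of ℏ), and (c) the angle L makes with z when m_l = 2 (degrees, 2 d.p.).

Σ(L_z)² = 60 ℏ²; |L| = 2√5 ℏ ≈ 4.472ℏ; θ(m_l=2) ≈ 63.43°

For a g orbital, l = 4.
Σ m_l² = 60, so Σ(L_z)² = 60 ℏ².
|L| = ℏ√(4·5) = 2√5 ℏ ≈ 4.472ℏ.
For m_l = 2: cos θ = 2/√20, θ ≈ 63.43°.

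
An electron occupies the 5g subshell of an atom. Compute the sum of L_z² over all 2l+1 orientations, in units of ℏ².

Σ(L_z)² = 60 ℏ²

5g means n = 5, l = 4.
m_l runs from −4 to 4, i.e. {-4, -3, -2, -1, 0, 1, 2, 3, 4}.
Summing m² from −4 to 4: Σ m_l² = 60.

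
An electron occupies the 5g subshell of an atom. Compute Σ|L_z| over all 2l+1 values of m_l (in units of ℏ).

Σ|L_z| = 20 ℏ

For 5g, l = 4.
m_l ∈ {-4, -3, -2, -1, 0, 1, 2, 3, 4}.
Σ|m_l| = l(l+1) = 20.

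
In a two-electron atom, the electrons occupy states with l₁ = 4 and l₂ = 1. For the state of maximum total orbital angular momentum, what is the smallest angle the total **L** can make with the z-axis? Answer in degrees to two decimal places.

θ_min ≈ 24.09°

The total orbital quantum number L ranges from |l₁ − l₂| to l₁ + l₂ in integer steps.
L ∈ {3, 4, 5}.
The maximum is L = 5, with |L_tot| = ℏ√(5·6) = √30 ℏ.
The minimum angle with z is arccos(5/√30) ≈ 24.09°.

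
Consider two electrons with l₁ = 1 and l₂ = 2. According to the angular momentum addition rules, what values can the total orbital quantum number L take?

L = 1, 2, 3

Angular momentum addition gives L = |l₁ − l₂|, …, l₁ + l₂.
L ∈ {1, 2, 3}.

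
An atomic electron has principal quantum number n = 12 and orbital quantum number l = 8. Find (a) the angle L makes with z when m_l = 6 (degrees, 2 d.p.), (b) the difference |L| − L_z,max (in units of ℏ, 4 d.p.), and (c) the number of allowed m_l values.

For m_l = 6: cos θ = 6/√72, θ ≈ 45.00°.
|L| − L_z,max = (6√2 − 8)ℏ ≈ 0.4853ℏ.
There are 2l+1 = 17 values of m_l.

θ(m_l=6) ≈ 45.00°; |L|−L_z,max ≈ 0.4853ℏ; 17 values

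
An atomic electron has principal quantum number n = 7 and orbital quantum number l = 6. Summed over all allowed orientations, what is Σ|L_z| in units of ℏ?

Σ|L_z| = 42 ℏ

m_l ∈ {-6, -5, -4, -3, -2, -1, 0, 1, 2, 3, 4, 5, 6}.
Σ|m_l| = 2(1+2+…+6) = 42.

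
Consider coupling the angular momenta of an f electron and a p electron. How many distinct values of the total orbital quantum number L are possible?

By the triangle rule, |l₁ − l₂| ≤ L ≤ l₁ + l₂.
L ∈ {2, 3, 4}.
That is 3 values.

3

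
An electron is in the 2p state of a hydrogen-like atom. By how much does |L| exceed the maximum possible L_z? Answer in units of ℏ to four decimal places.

The 2p subshell has l = 1.
|L| = √2 ℏ ≈ 1.4142ℏ, while L_z,max = lℏ = 1ℏ.
The difference is (√2 − 1)ℏ ≈ 0.4142ℏ.

|L| − L_z,max ≈ 0.4142ℏ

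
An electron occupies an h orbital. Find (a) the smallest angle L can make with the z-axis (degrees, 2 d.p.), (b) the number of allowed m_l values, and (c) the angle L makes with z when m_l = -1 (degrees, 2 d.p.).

θ_min ≈ 24.09°; 11 values; θ(m_l=-1) ≈ 100.52°

For an h orbital, l = 5.
cos θ_min = 5/√30, so θ_min ≈ 24.09°.
There are 2l+1 = 11 values of m_l.
For m_l = -1: cos θ = -1/√30, θ ≈ 100.52°.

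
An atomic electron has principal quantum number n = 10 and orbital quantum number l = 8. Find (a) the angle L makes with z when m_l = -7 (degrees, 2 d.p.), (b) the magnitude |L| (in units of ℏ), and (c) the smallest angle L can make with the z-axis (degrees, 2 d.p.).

θ(m_l=-7) ≈ 145.58°; |L| = 6√2 ℏ ≈ 8.485ℏ; θ_min ≈ 19.47°

For m_l = -7: cos θ = -7/√72, θ ≈ 145.58°.
|L| = ℏ√(8·9) = 6√2 ℏ ≈ 8.485ℏ.
cos θ_min = 8/√72, so θ_min ≈ 19.47°.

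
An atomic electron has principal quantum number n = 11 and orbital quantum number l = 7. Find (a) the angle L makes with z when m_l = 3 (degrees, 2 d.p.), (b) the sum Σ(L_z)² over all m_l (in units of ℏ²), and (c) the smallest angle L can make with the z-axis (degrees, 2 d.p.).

For m_l = 3: cos θ = 3/√56, θ ≈ 66.37°.
Σ m_l² = 280, so Σ(L_z)² = 280 ℏ².
cos θ_min = 7/√56, so θ_min ≈ 20.70°.

θ(m_l=3) ≈ 66.37°; Σ(L_z)² = 280 ℏ²; θ_min ≈ 20.70°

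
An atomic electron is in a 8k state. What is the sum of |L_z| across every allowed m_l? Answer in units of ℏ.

Σ|L_z| = 56 ℏ

For 8k, l = 7.
The allowed m_l values are -7, -6, -5, -4, -3, -2, -1, 0, 1, 2, 3, 4, 5, 6, 7.
Σ|m_l| = 2(1+2+…+7) = 56.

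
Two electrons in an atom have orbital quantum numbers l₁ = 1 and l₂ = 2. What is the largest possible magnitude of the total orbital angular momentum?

By the triangle rule, |l₁ − l₂| ≤ L ≤ l₁ + l₂.
So L can be 1, 2, 3.
The largest magnitude corresponds to L = 3: |L_tot| = ℏ√(3·4) = 2√3 ℏ.

|L_tot|_max = 2√3 ℏ ≈ 3.464ℏ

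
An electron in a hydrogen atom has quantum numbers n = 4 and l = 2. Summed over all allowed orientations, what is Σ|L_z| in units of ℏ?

m_l ∈ {-2, -1, 0, 1, 2}.
Σ|m_l| = l(l+1) = 6.

Σ|L_z| = 6 ℏ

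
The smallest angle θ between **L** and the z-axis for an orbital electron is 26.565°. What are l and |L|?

l = 4, |L| = 2√5 ℏ ≈ 4.472ℏ

cos²θ_min = l/(l+1) = 0.8000.
Solving: l = 4.
Then |L| = ℏ√(4·5) = 2√5 ℏ.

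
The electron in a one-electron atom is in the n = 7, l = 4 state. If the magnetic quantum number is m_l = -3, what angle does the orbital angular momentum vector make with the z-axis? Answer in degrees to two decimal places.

|L|² = l(l+1)ℏ² = 20ℏ², so |L| = 2√5 ℏ.
L_z = m_l ℏ = −3ℏ.
cos θ = L_z/|L| = -3/√20, so θ ≈ 132.13°.

θ ≈ 132.13°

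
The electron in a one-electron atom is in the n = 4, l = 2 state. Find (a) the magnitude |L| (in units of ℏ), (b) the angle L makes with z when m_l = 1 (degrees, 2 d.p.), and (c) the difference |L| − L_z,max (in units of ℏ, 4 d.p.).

|L| = √6 ℏ ≈ 2.449ℏ; θ(m_l=1) ≈ 65.91°; |L|−L_z,max ≈ 0.4495ℏ

|L| = ℏ√(2·3) = √6 ℏ ≈ 2.449ℏ.
For m_l = 1: cos θ = 1/√6, θ ≈ 65.91°.
|L| − L_z,max = (√6 − 2)ℏ ≈ 0.4495ℏ.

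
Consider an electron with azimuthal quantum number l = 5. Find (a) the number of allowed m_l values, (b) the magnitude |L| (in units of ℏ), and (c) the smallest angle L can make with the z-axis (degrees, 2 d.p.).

11 values; |L| = √30 ℏ ≈ 5.477ℏ; θ_min ≈ 24.09°

There are 2l+1 = 11 values of m_l.
|L| = ℏ√(5·6) = √30 ℏ ≈ 5.477ℏ.
cos θ_min = 5/√30, so θ_min ≈ 24.09°.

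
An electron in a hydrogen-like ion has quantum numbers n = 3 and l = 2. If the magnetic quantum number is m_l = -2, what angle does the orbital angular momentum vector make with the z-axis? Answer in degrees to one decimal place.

θ ≈ 144.7°

|L|² = l(l+1)ℏ² = 6ℏ², so |L| = √6 ℏ.
L_z = m_l ℏ = −2ℏ.
cos θ = L_z/|L| = -2/√6, so θ ≈ 144.7°.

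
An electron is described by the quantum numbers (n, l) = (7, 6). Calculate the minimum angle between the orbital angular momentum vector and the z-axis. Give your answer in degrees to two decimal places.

|L| = ℏ√(l(l+1)) = √42 ℏ.
The smallest angle corresponds to the largest L_z, i.e. m_l = l = 6, giving L_z = 6ℏ.
cos θ_min = 6/√42, so θ_min ≈ 22.21°.

θ_min ≈ 22.21°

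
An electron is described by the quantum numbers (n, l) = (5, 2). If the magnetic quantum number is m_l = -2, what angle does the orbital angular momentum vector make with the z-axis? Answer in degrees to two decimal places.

θ ≈ 144.74°

|L| = √(l(l+1)) ℏ = √6 ℏ.
L_z = m_l ℏ = −2ℏ.
cos θ = L_z/|L| = -2/√6, so θ ≈ 144.74°.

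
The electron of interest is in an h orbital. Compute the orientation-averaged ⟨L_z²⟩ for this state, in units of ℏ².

H corresponds to l = 5.
m_l runs from −5 to 5, i.e. {-5, -4, -3, -2, -1, 0, 1, 2, 3, 4, 5}.
Average of L_z² over 11 states: 110/11 ℏ² = 10 ℏ².

⟨L_z²⟩ = 10 ℏ²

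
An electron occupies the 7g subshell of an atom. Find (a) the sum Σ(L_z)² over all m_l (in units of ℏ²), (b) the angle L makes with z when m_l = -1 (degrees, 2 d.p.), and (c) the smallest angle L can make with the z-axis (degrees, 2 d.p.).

For 7g, l = 4.
Σ m_l² = 60, so Σ(L_z)² = 60 ℏ².
For m_l = -1: cos θ = -1/√20, θ ≈ 102.92°.
cos θ_min = 4/√20, so θ_min ≈ 26.57°.

Σ(L_z)² = 60 ℏ²; θ(m_l=-1) ≈ 102.92°; θ_min ≈ 26.57°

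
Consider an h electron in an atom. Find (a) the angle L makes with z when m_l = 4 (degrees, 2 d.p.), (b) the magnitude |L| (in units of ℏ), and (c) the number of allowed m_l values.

θ(m_l=4) ≈ 43.09°; |L| = √30 ℏ ≈ 5.477ℏ; 11 values

For an h orbital, l = 5.
For m_l = 4: cos θ = 4/√30, θ ≈ 43.09°.
|L| = ℏ√(5·6) = √30 ℏ ≈ 5.477ℏ.
There are 2l+1 = 11 values of m_l.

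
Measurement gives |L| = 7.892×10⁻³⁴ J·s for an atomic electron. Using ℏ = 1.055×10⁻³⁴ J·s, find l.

l = 7

Dividing by ℏ: |L|/ℏ ≈ 7.481.
(|L|/ℏ)² = l(l+1) ≈ 55.96 ⇒ l = 7.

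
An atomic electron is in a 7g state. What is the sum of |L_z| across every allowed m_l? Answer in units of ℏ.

Σ|L_z| = 20 ℏ

The 7g subshell has l = 4.
The allowed m_l values are -4, -3, -2, -1, 0, 1, 2, 3, 4.
Σ|m_l| = l(l+1) = 20.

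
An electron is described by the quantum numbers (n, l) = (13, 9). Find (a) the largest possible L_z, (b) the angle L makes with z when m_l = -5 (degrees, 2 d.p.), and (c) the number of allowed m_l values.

L_z,max = lℏ = 9ℏ.
For m_l = -5: cos θ = -5/√90, θ ≈ 121.81°.
There are 2l+1 = 19 values of m_l.

L_z,max = 9ℏ; θ(m_l=-5) ≈ 121.81°; 19 values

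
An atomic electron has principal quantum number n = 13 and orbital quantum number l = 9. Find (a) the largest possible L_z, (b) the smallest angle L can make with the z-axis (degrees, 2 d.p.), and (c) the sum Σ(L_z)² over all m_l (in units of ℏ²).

L_z,max = 9ℏ; θ_min ≈ 18.43°; Σ(L_z)² = 570 ℏ²

L_z,max = lℏ = 9ℏ.
cos θ_min = 9/√90, so θ_min ≈ 18.43°.
Σ m_l² = 570, so Σ(L_z)² = 570 ℏ².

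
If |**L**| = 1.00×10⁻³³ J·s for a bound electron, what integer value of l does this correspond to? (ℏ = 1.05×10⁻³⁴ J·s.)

Dividing by ℏ: |L|/ℏ ≈ 9.524.
Set l(l+1) = 90.70; the integer solution is l = 9.

l = 9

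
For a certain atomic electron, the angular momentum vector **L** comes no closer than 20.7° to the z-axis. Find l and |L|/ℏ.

l = 7, |L| = 2√14 ℏ ≈ 7.483ℏ

cos θ_min = l/√(l(l+1)) = √(l/(l+1)), so l/(l+1) = cos²(20.7°) = 0.8751.
Solving: l = 7.
Then |L| = ℏ√(7·8) = 2√14 ℏ.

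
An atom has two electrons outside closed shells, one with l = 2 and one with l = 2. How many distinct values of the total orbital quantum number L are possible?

5

Angular momentum addition gives L = |l₁ − l₂|, …, l₁ + l₂.
So L can be 0, 1, 2, 3, 4.
That is 5 values.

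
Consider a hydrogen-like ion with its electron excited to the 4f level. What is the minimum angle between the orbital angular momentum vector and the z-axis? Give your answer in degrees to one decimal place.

θ_min ≈ 30.0°

The 4f level has l = 3.
|L|² = l(l+1)ℏ² = 12ℏ², so |L| = 2√3 ℏ.
The smallest angle corresponds to the largest L_z, i.e. m_l = l = 3, giving L_z = 3ℏ.
cos θ_min = 3/√12, so θ_min ≈ 30.0°.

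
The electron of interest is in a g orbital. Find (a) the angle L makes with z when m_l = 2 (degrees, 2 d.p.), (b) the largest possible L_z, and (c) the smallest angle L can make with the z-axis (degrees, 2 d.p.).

θ(m_l=2) ≈ 63.43°; L_z,max = 4ℏ; θ_min ≈ 26.57°

For a g orbital, l = 4.
For m_l = 2: cos θ = 2/√20, θ ≈ 63.43°.
L_z,max = lℏ = 4ℏ.
cos θ_min = 4/√20, so θ_min ≈ 26.57°.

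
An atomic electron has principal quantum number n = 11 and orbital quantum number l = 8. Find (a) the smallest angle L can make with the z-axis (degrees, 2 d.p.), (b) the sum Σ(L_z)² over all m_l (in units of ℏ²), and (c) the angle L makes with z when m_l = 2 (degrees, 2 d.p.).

θ_min ≈ 19.47°; Σ(L_z)² = 408 ℏ²; θ(m_l=2) ≈ 76.37°

cos θ_min = 8/√72, so θ_min ≈ 19.47°.
Σ m_l² = 408, so Σ(L_z)² = 408 ℏ².
For m_l = 2: cos θ = 2/√72, θ ≈ 76.37°.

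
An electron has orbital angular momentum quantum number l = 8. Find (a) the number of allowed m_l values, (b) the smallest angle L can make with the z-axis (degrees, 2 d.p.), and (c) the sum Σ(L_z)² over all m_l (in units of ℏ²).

There are 2l+1 = 17 values of m_l.
cos θ_min = 8/√72, so θ_min ≈ 19.47°.
Σ m_l² = 408, so Σ(L_z)² = 408 ℏ².

17 values; θ_min ≈ 19.47°; Σ(L_z)² = 408 ℏ²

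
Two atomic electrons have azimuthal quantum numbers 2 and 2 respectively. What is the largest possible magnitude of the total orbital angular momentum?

L runs from |2 − 2| = 0 to 2 + 2 = 4.
Allowed values: L = 0, 1, 2, 3, 4.
The largest magnitude corresponds to L = 4: |L_tot| = ℏ√(4·5) = 2√5 ℏ.

|L_tot|_max = 2√5 ℏ ≈ 4.472ℏ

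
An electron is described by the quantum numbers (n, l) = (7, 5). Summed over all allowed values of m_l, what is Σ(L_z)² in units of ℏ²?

The allowed m_l values are -5, -4, -3, -2, -1, 0, 1, 2, 3, 4, 5.
Σ m_l² = l(l+1)(2l+1)/3 = 5·6·11/3 = 110.

Σ(L_z)² = 110 ℏ²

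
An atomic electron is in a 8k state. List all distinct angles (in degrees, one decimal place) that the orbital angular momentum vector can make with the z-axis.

θ ∈ {20.7°, 36.7°, 48.1°, 57.7°, 66.4°, 74.5°, 82.3°, 90.0°, 97.7°, 105.5°, 113.6°, 122.3°, 131.9°, 143.3°, 159.3°}

The 8k subshell has l = 7.
|L| = √(l(l+1)) ℏ = 2√14 ℏ.
cos θ = m_l/√56 for each m_l ∈ {-7, -6, -5, -4, -3, -2, -1, 0, 1, 2, 3, 4, 5, 6, 7}.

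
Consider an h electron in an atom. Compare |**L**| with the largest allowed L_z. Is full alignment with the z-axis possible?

No: L_z,max = 5ℏ < |L| = √30 ℏ ≈ 5.477ℏ

H corresponds to l = 5.
|L| = √30 ℏ ≈ 5.4772ℏ, while L_z,max = lℏ = 5ℏ.
Since |L| > L_z,max, the vector can never point exactly along z; the closest it comes is θ_min = arccos(5/√30) ≈ 24.1°.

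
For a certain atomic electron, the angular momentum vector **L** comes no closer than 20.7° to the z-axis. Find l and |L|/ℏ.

l = 7, |L| = 2√14 ℏ ≈ 7.483ℏ

At minimum angle, m_l = l, so cos θ = l/√(l(l+1)); cos²θ = l/(l+1) = 0.8751.
Solving: l = 7.
Then |L| = ℏ√(7·8) = 2√14 ℏ.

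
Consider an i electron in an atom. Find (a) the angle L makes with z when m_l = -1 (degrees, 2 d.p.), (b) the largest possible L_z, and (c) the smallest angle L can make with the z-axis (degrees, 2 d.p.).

θ(m_l=-1) ≈ 98.88°; L_z,max = 6ℏ; θ_min ≈ 22.21°

The letter i corresponds to l = 6.
For m_l = -1: cos θ = -1/√42, θ ≈ 98.88°.
L_z,max = lℏ = 6ℏ.
cos θ_min = 6/√42, so θ_min ≈ 22.21°.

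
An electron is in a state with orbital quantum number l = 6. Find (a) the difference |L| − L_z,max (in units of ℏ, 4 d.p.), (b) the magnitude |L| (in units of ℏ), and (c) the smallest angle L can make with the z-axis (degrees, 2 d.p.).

|L|−L_z,max ≈ 0.4807ℏ; |L| = √42 ℏ ≈ 6.481ℏ; θ_min ≈ 22.21°

|L| − L_z,max = (√42 − 6)ℏ ≈ 0.4807ℏ.
|L| = ℏ√(6·7) = √42 ℏ ≈ 6.481ℏ.
cos θ_min = 6/√42, so θ_min ≈ 22.21°.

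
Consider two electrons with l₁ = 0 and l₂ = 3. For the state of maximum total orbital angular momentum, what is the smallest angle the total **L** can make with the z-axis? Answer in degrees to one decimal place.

θ_min ≈ 30.0°

By the triangle rule, |l₁ − l₂| ≤ L ≤ l₁ + l₂.
L ∈ {3}.
The maximum is L = 3, with |L_tot| = ℏ√(3·4) = 2√3 ℏ.
The minimum angle with z is arccos(3/√12) ≈ 30.0°.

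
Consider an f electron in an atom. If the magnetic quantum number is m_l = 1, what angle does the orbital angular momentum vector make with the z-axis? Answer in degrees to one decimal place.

θ ≈ 73.2°

An f state has l = 3.
|L| = √(l(l+1)) ℏ = 2√3 ℏ.
L_z = m_l ℏ = 1ℏ.
cos θ = L_z/|L| = 1/√12, so θ ≈ 73.2°.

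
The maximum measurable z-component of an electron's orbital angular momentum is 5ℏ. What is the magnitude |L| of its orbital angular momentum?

|L| = √30 ℏ ≈ 5.477ℏ

Since max m_l = l, l = 5.
Then |L| = ℏ√(5·6) = √30 ℏ.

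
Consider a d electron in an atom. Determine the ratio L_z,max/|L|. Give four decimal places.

A d state has l = 2.
|L| = √6 ℏ ≈ 2.4495ℏ, while L_z,max = lℏ = 2ℏ.
L_z,max/|L| = 2/√6 = 0.8165.

L_z,max/|L| = 0.8165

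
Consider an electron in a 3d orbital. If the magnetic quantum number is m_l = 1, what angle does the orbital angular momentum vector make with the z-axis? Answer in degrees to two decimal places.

θ ≈ 65.91°

For 3d, l = 2.
|L|² = l(l+1)ℏ² = 6ℏ², so |L| = √6 ℏ.
L_z = m_l ℏ = 1ℏ.
cos θ = L_z/|L| = 1/√6, so θ ≈ 65.91°.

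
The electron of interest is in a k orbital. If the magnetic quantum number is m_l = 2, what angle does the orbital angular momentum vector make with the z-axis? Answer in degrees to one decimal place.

θ ≈ 74.5°

The letter k corresponds to l = 7.
|L|² = l(l+1)ℏ² = 56ℏ², so |L| = 2√14 ℏ.
L_z = m_l ℏ = 2ℏ.
cos θ = L_z/|L| = 2/√56, so θ ≈ 74.5°.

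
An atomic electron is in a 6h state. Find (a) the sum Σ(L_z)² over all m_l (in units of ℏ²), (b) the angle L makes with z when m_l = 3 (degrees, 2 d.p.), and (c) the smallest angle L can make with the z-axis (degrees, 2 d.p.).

The 6h subshell has l = 5.
Σ m_l² = 110, so Σ(L_z)² = 110 ℏ².
For m_l = 3: cos θ = 3/√30, θ ≈ 56.79°.
cos θ_min = 5/√30, so θ_min ≈ 24.09°.

Σ(L_z)² = 110 ℏ²; θ(m_l=3) ≈ 56.79°; θ_min ≈ 24.09°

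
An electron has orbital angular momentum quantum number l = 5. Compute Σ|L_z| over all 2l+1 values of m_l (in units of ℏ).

m_l runs from −5 to 5, i.e. {-5, -4, -3, -2, -1, 0, 1, 2, 3, 4, 5}.
Σ|m_l| = l(l+1) = 30.

Σ|L_z| = 30 ℏ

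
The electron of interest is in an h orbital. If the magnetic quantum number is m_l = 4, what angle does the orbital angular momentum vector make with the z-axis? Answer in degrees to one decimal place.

An h state has l = 5.
|L| = ℏ√(l(l+1)) = √30 ℏ.
L_z = m_l ℏ = 4ℏ.
cos θ = L_z/|L| = 4/√30, so θ ≈ 43.1°.

θ ≈ 43.1°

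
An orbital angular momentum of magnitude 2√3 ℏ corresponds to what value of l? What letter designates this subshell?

|L| = ℏ√(l(l+1)), so l(l+1) = 12.
Solving: l = 3.

l = 3 (f orbital)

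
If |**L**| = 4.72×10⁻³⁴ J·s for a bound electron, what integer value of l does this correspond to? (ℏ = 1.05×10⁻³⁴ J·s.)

l = 4

Dividing by ℏ: |L|/ℏ ≈ 4.495.
l(l+1) ≈ 4.495² ≈ 20.21, so l = 4.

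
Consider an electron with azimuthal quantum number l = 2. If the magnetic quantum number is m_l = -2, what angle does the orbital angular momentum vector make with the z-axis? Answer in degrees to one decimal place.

|L| = √(l(l+1)) ℏ = √6 ℏ.
L_z = m_l ℏ = −2ℏ.
cos θ = L_z/|L| = -2/√6, so θ ≈ 144.7°.

θ ≈ 144.7°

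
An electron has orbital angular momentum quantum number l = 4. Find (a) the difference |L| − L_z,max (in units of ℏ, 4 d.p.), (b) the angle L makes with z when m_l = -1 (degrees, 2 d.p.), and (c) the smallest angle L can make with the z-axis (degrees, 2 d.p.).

|L| − L_z,max = (2√5 − 4)ℏ ≈ 0.4721ℏ.
For m_l = -1: cos θ = -1/√20, θ ≈ 102.92°.
cos θ_min = 4/√20, so θ_min ≈ 26.57°.

|L|−L_z,max ≈ 0.4721ℏ; θ(m_l=-1) ≈ 102.92°; θ_min ≈ 26.57°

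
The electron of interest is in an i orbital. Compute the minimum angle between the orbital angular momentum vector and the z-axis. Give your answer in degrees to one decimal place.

The letter i corresponds to l = 6.
|L| = ℏ√(l(l+1)) = √42 ℏ.
The smallest angle corresponds to the largest L_z, i.e. m_l = l = 6, giving L_z = 6ℏ.
cos θ_min = 6/√42, so θ_min ≈ 22.2°.

θ_min ≈ 22.2°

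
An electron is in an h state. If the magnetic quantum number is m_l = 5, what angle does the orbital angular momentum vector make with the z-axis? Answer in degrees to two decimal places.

For an h orbital, l = 5.
|L| = ℏ√(l(l+1)) = √30 ℏ.
L_z = m_l ℏ = 5ℏ.
cos θ = L_z/|L| = 5/√30, so θ ≈ 24.09°.

θ ≈ 24.09°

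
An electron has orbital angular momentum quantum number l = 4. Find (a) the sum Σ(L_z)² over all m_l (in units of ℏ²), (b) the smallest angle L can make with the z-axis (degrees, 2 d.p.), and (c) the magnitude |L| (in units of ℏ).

Σ m_l² = 60, so Σ(L_z)² = 60 ℏ².
cos θ_min = 4/√20, so θ_min ≈ 26.57°.
|L| = ℏ√(4·5) = 2√5 ℏ ≈ 4.472ℏ.

Σ(L_z)² = 60 ℏ²; θ_min ≈ 26.57°; |L| = 2√5 ℏ ≈ 4.472ℏ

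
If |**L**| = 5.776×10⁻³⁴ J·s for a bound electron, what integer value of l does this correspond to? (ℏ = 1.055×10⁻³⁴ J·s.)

l = 5

In units of ℏ, |L| ≈ 5.475.
(|L|/ℏ)² = l(l+1) ≈ 29.97 ⇒ l = 5.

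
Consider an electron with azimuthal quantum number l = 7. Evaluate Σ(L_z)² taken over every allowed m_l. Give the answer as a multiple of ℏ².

Σ(L_z)² = 280 ℏ²

m_l runs from −7 to 7, i.e. {-7, -6, -5, -4, -3, -2, -1, 0, 1, 2, 3, 4, 5, 6, 7}.
Σ m_l² = 2·(1 + 4 + 9 + 16 + 25 + 36 + 49) = 280.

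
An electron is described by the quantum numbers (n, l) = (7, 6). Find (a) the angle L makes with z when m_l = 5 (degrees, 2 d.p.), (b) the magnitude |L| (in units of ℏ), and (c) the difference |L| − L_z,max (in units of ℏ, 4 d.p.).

θ(m_l=5) ≈ 39.51°; |L| = √42 ℏ ≈ 6.481ℏ; |L|−L_z,max ≈ 0.4807ℏ

For m_l = 5: cos θ = 5/√42, θ ≈ 39.51°.
|L| = ℏ√(6·7) = √42 ℏ ≈ 6.481ℏ.
|L| − L_z,max = (√42 − 6)ℏ ≈ 0.4807ℏ.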